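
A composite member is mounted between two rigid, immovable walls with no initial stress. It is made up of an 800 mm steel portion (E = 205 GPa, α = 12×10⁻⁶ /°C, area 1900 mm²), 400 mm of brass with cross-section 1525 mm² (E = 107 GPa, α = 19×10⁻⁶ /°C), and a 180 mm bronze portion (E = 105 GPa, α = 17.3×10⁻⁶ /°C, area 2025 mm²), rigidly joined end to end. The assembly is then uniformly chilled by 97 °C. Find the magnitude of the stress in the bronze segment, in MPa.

σ ≈ 182 MPa (tensile)

If the supports were absent, the total length change would be Σ αᵢΔT Lᵢ = 12×10⁻⁶×97×800 + 19×10⁻⁶×97×400 + 17.3×10⁻⁶×97×180 = 1.97 mm.
The rigid supports impose zero overall length change; the single axial force P common to all segments must satisfy P Σ Lᵢ/(AᵢEᵢ) = δ_free.
The series flexibility is Σ Lᵢ/(AᵢEᵢ) = 800/(1900×205×10³) + 400/(1525×107×10³) + 180/(2025×105×10³) = 5.352×10⁻⁶ mm/N.
So P = 1.97 / 5.352×10⁻⁶ = 368.2 kN, tensile.
σ_{bronze} = P / A = 368200 / 2025 = 181.8 MPa.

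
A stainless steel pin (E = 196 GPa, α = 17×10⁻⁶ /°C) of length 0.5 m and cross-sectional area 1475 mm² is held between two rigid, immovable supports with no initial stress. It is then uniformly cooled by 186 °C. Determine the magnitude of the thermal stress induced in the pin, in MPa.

σ ≈ 620 MPa (tensile)

With length fixed, the mechanical strain must cancel the thermal strain αΔT = 17×10⁻⁶ × 186 = 3162×10⁻⁶.
σ = EαΔT = 196×10³ × 17×10⁻⁶ × 186 = 619.8 MPa (tensile; the pin is trying to contract).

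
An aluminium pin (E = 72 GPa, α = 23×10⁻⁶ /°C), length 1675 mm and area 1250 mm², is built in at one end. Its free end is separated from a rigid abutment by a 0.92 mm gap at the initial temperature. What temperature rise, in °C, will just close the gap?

ΔT ≈ 23.9 °C

Contact occurs when the free expansion equals the gap: αΔT L = 0.92 mm.
So ΔT = g/(αL) = 0.92/(23×10⁻⁶ × 1675) = 23.88 °C.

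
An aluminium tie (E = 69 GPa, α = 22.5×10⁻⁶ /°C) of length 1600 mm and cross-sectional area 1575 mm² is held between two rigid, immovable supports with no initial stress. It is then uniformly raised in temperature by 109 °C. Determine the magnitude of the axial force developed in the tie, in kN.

P ≈ 267 kN (compressive)

With zero net strain, σ = E·αΔT = 69 GPa × 22.5×10⁻⁶ × 109 = 169.2 MPa.
Then P = σA = 169.2 × 1575 mm² = 266.5 kN, compressive.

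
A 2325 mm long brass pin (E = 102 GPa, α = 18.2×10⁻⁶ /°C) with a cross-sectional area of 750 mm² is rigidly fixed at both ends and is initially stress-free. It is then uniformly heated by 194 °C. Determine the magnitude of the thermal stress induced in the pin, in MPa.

The supports are rigid, so the total axial strain is zero. The restrained thermal strain is ε = αΔT = 18.2×10⁻⁶ × 194 = 3530.8×10⁻⁶.
σ = EαΔT = 102×10³ × 18.2×10⁻⁶ × 194 = 360.1 MPa (compressive; the pin is trying to expand).

σ ≈ 360 MPa (compressive)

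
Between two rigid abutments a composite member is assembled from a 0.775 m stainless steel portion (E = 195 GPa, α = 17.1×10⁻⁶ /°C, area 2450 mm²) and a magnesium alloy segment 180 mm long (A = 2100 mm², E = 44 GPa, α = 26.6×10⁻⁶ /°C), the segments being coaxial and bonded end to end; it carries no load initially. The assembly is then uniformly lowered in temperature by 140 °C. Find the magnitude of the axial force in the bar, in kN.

If the supports were absent, the total length change would be Σ αᵢΔT Lᵢ = 17.1×10⁻⁶×140×775 + 26.6×10⁻⁶×140×180 = 2.526 mm.
The walls prevent any net length change, so an axial force P (same in every segment) develops. Compatibility: P · Σ Lᵢ/(AᵢEᵢ) = δ_free.
Σ Lᵢ/(AᵢEᵢ) = 775/(2450×195×10³) + 180/(2100×44×10³) = 3.57×10⁻⁶ mm/N.
So P = 2.526 / 3.57×10⁻⁶ = 707.4 kN, tensile.

P ≈ 707 kN (tensile)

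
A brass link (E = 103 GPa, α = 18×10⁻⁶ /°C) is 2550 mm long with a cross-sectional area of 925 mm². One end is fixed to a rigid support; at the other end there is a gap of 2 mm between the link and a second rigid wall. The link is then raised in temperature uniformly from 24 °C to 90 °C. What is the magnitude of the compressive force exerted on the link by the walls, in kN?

P ≈ 38.5 kN

Unrestrained expansion: δ_free = αΔT L = 18×10⁻⁶ × 66 × 2550 = 3.029 mm.
After closing the 2 mm clearance, 3.029 − 2 = 1.029 mm of expansion remains to be suppressed by the wall.
So σ = E(δ_free − g)/L = 103×10³ × 1.029/2550 = 41.58 MPa.
Force on the wall = σA = 41.58 × 925 mm² = 38.46 kN.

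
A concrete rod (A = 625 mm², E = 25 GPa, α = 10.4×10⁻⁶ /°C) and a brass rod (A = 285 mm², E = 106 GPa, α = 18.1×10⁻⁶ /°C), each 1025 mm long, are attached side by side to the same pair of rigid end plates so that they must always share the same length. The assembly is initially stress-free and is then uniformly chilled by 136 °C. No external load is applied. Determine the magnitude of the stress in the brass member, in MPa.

σ ≈ 37.8 MPa (tensile)

Both members must finish at the same length. With the larger α, the brass tends to over-contract; the plates restrain it, putting the brass in tension and the concrete in compression. With no external load the two internal forces are equal and opposite, magnitude P.
Compatibility of the two members (thermal + elastic change equal): (α₁ − α₂)ΔT = P·[1/(A₁E₁) + 1/(A₂E₂)].
|α₁ − α₂|·ΔT = 7.7×10⁻⁶ × 136 = 0.001047.
1/(A₁E₁) + 1/(A₂E₂) = 1/(625×25×10³) + 1/(285×106×10³) = 9.71×10⁻⁸ N⁻¹.
So P = 0.001047 / 9.71×10⁻⁸ = 10.78 kN.
σ_{brass} = P/A₂ = 10780/285 = 37.84 MPa, tensile.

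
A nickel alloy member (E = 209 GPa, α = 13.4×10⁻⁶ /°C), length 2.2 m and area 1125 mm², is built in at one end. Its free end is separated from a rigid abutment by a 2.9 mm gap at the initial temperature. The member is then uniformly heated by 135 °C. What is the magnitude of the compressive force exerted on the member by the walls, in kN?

If the wall were absent the member would grow by αΔT L = 13.4×10⁻⁶ × 135 × 2200 = 3.98 mm.
After closing the 2.9 mm clearance, 3.98 − 2.9 = 1.08 mm of expansion remains to be suppressed by the wall.
Compatibility: PL/(AE) = 1.08 mm, so σ = P/A = E × (1.08/2200) = 102.6 MPa.
Force on the wall = σA = 102.6 × 1125 mm² = 115.4 kN.

P ≈ 115 kN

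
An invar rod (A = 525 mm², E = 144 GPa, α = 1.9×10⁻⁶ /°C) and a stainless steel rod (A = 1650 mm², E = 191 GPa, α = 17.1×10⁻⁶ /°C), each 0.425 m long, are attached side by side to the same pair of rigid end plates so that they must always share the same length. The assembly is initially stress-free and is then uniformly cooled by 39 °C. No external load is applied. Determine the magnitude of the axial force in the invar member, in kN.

P ≈ 36.1 kN (compressive in the invar)

The stainless steel has the larger α, so on cooling it would change length more than the invar if both were free. The rigid plates force a common final length, so the stainless steel is put into tension and the invar into compression, with equal and opposite forces P (no external load).
Setting the final lengths equal and cancelling L: (α₁ − α₂)ΔT = P/(A₁E₁) + P/(A₂E₂).
|α₁ − α₂|·ΔT = 15.2×10⁻⁶ × 39 = 0.0005928.
1/(A₁E₁) + 1/(A₂E₂) = 1/(525×144×10³) + 1/(1650×191×10³) = 1.64×10⁻⁸ N⁻¹.
P = 0.0005928 / 1.64×10⁻⁸ = 36150 N = 36.15 kN.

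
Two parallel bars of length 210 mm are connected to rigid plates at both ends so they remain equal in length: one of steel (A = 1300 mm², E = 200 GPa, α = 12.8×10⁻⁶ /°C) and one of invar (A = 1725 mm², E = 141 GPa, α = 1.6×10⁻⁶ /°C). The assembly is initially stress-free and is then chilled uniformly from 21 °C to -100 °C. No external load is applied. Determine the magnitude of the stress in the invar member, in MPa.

The steel has the larger α, so on cooling it would change length more than the invar if both were free. The rigid plates force a common final length, so the steel is put into tension and the invar into compression, with equal and opposite forces P (no external load).
Compatibility of the two members (thermal + elastic change equal): (α₁ − α₂)ΔT = P·[1/(A₁E₁) + 1/(A₂E₂)].
|α₁ − α₂|·ΔT = 11.2×10⁻⁶ × 121 = 0.001355.
1/(A₁E₁) + 1/(A₂E₂) = 1/(1300×200×10³) + 1/(1725×141×10³) = 7.958×10⁻⁹ N⁻¹.
P = 0.001355 / 7.958×10⁻⁹ = 170300 N = 170.3 kN.
σ_{invar} = P/A₂ = 170300/1725 = 98.73 MPa, compressive.

σ ≈ 98.7 MPa (compressive)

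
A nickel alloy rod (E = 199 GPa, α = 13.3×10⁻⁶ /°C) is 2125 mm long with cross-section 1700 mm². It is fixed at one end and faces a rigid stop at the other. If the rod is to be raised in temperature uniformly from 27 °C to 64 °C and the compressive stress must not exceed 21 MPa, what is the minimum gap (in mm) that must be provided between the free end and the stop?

g ≈ 0.821 mm

Free expansion if unrestrained: δ_free = αΔT L = 13.3×10⁻⁶ × 37 × 2125 = 1.046 mm.
A stress of 21 MPa corresponds to the wall pushing the rod back by σL/E = 21×2125/(199×10³) = 0.2242 mm.
So the gap has to take up the difference, g_min = δ_free − σL/E = 1.046 − 0.2242 = 0.8215 mm.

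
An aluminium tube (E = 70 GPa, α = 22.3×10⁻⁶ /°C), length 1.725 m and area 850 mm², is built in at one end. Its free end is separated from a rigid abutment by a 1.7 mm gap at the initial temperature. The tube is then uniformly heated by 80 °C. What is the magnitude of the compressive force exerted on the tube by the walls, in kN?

P ≈ 47.5 kN

Unrestrained expansion: δ_free = αΔT L = 22.3×10⁻⁶ × 80 × 1725 = 3.077 mm.
The gap closes (δ_free > 1.7 mm) and the wall then resists a further 3.077 − 1.7 = 1.377 mm of expansion.
Compatibility: PL/(AE) = 1.377 mm, so σ = P/A = E × (1.377/1725) = 55.89 MPa.
P = σA = 55.89 × 850 = 47.51 kN.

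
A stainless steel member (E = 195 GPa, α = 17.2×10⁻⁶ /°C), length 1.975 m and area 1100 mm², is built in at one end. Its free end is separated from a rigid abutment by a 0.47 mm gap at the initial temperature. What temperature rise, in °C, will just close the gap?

The gap closes when αΔT L = 0.47 mm, since the member is still unstressed at that instant.
So ΔT = g/(αL) = 0.47/(17.2×10⁻⁶ × 1975) = 13.84 °C.

ΔT ≈ 13.8 °C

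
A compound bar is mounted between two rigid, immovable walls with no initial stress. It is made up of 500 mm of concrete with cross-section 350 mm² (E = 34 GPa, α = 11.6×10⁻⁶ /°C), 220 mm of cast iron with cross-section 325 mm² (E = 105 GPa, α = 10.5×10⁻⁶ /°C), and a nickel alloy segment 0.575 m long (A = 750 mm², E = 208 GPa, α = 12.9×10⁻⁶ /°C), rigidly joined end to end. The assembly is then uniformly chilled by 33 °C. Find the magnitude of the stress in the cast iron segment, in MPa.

σ ≈ 30.2 MPa (tensile)

With the walls removed the bar would change length by δ_free = Σ αᵢΔT Lᵢ = 11.6×10⁻⁶×33×500 + 10.5×10⁻⁶×33×220 + 12.9×10⁻⁶×33×575 = 0.5124 mm.
Since the ends are fixed, an axial force P builds up, equal in every segment, with P · Σ Lᵢ/(AᵢEᵢ) = δ_free.
The series flexibility is Σ Lᵢ/(AᵢEᵢ) = 500/(350×34×10³) + 220/(325×105×10³) + 575/(750×208×10³) = 5.215×10⁻⁵ mm/N.
So P = 0.5124 / 5.215×10⁻⁵ = 9.826 kN, tensile.
σ_{cast iron} = P / A = 9826 / 325 = 30.23 MPa.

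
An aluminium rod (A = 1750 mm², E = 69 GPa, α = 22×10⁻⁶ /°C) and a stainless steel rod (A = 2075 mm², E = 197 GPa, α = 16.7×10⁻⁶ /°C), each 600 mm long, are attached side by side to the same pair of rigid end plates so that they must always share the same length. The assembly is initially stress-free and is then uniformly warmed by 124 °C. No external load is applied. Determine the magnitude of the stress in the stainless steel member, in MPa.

σ ≈ 29.5 MPa (tensile)

Both members must finish at the same length. With the larger α, the aluminium tends to over-expand; the plates restrain it, putting the aluminium in compression and the stainless steel in tension. With no external load the two internal forces are equal and opposite, magnitude P.
Compatibility of the two members (thermal + elastic change equal): (α₁ − α₂)ΔT = P·[1/(A₁E₁) + 1/(A₂E₂)].
|α₁ − α₂|·ΔT = 5.3×10⁻⁶ × 124 = 0.0006572.
1/(A₁E₁) + 1/(A₂E₂) = 1/(1750×69×10³) + 1/(2075×197×10³) = 1.073×10⁻⁸ N⁻¹.
P = 0.0006572 / 1.073×10⁻⁸ = 61260 N = 61.26 kN.
σ_{stainless steel} = P/A₂ = 61260/2075 = 29.52 MPa, tensile.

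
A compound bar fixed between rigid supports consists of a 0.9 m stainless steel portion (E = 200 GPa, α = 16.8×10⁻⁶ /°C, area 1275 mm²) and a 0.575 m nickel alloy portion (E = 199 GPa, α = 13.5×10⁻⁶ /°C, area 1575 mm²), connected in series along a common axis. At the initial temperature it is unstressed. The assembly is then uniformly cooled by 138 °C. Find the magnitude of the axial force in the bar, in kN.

P ≈ 589 kN (tensile)

Free thermal contraction of the whole bar: Σ αᵢΔT Lᵢ = 16.8×10⁻⁶×138×900 + 13.5×10⁻⁶×138×575 = 3.158 mm.
The walls prevent any net length change, so an axial force P (same in every segment) develops. Compatibility: P · Σ Lᵢ/(AᵢEᵢ) = δ_free.
Σ Lᵢ/(AᵢEᵢ) = 900/(1275×200×10³) + 575/(1575×199×10³) = 5.364×10⁻⁶ mm/N.
So P = 3.158 / 5.364×10⁻⁶ = 588.7 kN, tensile.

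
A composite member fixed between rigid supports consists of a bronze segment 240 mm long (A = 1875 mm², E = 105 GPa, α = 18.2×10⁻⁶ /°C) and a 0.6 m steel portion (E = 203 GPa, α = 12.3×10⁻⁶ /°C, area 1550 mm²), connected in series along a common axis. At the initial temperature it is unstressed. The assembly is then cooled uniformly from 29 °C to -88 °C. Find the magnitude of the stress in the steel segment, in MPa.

If the supports were absent, the total length change would be Σ αᵢΔT Lᵢ = 18.2×10⁻⁶×117×240 + 12.3×10⁻⁶×117×600 = 1.375 mm.
The rigid supports impose zero overall length change; the single axial force P common to all segments must satisfy P Σ Lᵢ/(AᵢEᵢ) = δ_free.
The series flexibility is Σ Lᵢ/(AᵢEᵢ) = 240/(1875×105×10³) + 600/(1550×203×10³) = 3.126×10⁻⁶ mm/N.
So P = 1.375 / 3.126×10⁻⁶ = 439.7 kN, tensile.
σ_{steel} = P / A = 439700 / 1550 = 283.7 MPa.

σ ≈ 284 MPa (tensile)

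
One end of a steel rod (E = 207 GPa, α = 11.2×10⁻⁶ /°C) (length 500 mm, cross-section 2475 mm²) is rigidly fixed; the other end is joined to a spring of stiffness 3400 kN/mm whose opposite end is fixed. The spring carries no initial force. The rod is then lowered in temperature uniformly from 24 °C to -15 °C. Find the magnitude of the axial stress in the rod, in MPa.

Free thermal contraction: δ_free = αΔT L = 11.2×10⁻⁶ × 39 × 500 = 0.2184 mm.
Let P be the tensile force in the spring. The rod extends elastically by PL/(AE) and the spring stretches by P/k; together these equal δ_free.
So P = δ_free / [L/(AE) + 1/k] = 0.2184 / [ 500/(2475×207×10³) + 1/(3400×10³) ].
P = 0.2184 / 1.27×10⁻⁶ = 172000 N.
σ = P/A = 172000/2475 = 69.48 MPa.

σ ≈ 69.5 MPa (tensile)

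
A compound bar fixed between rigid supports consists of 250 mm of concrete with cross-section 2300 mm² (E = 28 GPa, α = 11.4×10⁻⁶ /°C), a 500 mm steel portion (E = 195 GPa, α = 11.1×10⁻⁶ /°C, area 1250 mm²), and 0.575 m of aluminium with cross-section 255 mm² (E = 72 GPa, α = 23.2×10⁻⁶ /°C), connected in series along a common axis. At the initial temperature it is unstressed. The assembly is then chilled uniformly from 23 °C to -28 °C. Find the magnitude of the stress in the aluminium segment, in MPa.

σ ≈ 117 MPa (tensile)

If the supports were absent, the total length change would be Σ αᵢΔT Lᵢ = 11.4×10⁻⁶×51×250 + 11.1×10⁻⁶×51×500 + 23.2×10⁻⁶×51×575 = 1.109 mm.
Since the ends are fixed, an axial force P builds up, equal in every segment, with P · Σ Lᵢ/(AᵢEᵢ) = δ_free.
The series flexibility is Σ Lᵢ/(AᵢEᵢ) = 250/(2300×28×10³) + 500/(1250×195×10³) + 575/(255×72×10³) = 3.725×10⁻⁵ mm/N.
So P = 1.109 / 3.725×10⁻⁵ = 29.76 kN, tensile.
σ_{aluminium} = P / A = 29760 / 255 = 116.7 MPa.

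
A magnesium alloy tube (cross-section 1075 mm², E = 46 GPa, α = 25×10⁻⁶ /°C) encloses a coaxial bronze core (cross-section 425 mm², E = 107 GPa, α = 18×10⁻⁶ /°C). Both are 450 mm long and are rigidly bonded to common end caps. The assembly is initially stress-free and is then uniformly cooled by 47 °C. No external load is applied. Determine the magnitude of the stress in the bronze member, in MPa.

σ ≈ 18.3 MPa (compressive)

Both members must finish at the same length. With the larger α, the magnesium alloy tends to over-contract; the plates restrain it, putting the magnesium alloy in tension and the bronze in compression. With no external load the two internal forces are equal and opposite, magnitude P.
Equating the net (thermal + elastic) strains gives |α₁ − α₂|·ΔT = P·[1/(A₁E₁) + 1/(A₂E₂)].
|α₁ − α₂|·ΔT = 7×10⁻⁶ × 47 = 0.000329.
1/(A₁E₁) + 1/(A₂E₂) = 1/(1075×46×10³) + 1/(425×107×10³) = 4.221×10⁻⁸ N⁻¹.
So P = 0.000329 / 4.221×10⁻⁸ = 7.794 kN.
σ_{bronze} = P/A₂ = 7794/425 = 18.34 MPa, compressive.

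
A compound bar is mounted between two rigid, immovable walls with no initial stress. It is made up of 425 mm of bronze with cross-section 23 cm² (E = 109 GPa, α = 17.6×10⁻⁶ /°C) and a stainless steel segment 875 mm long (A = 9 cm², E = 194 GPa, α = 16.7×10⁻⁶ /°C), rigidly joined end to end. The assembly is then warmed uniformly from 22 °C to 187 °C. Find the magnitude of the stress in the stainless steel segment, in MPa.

σ ≈ 604 MPa (compressive)

If the supports were absent, the total length change would be Σ αᵢΔT Lᵢ = 17.6×10⁻⁶×165×425 + 16.7×10⁻⁶×165×875 = 3.645 mm.
The walls prevent any net length change, so an axial force P (same in every segment) develops. Compatibility: P · Σ Lᵢ/(AᵢEᵢ) = δ_free.
The series flexibility is Σ Lᵢ/(AᵢEᵢ) = 425/(2300×109×10³) + 875/(900×194×10³) = 6.707×10⁻⁶ mm/N.
So P = 3.645 / 6.707×10⁻⁶ = 543.5 kN, compressive.
σ_{stainless steel} = P / A = 543500 / 900 = 603.9 MPa.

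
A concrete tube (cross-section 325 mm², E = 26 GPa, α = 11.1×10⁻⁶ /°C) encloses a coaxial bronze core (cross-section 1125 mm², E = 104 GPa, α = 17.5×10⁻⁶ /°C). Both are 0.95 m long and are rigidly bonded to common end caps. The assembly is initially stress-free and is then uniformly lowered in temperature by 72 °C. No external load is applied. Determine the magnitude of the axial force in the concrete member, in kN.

P ≈ 3.63 kN (compressive in the concrete)

The bronze has the larger α, so on cooling it would change length more than the concrete if both were free. The rigid plates force a common final length, so the bronze is put into tension and the concrete into compression, with equal and opposite forces P (no external load).
Compatibility of the two members (thermal + elastic change equal): (α₁ − α₂)ΔT = P·[1/(A₁E₁) + 1/(A₂E₂)].
|α₁ − α₂|·ΔT = 6.4×10⁻⁶ × 72 = 0.0004608.
1/(A₁E₁) + 1/(A₂E₂) = 1/(325×26×10³) + 1/(1125×104×10³) = 1.269×10⁻⁷ N⁻¹.
P = 0.0004608 / 1.269×10⁻⁷ = 3631 N = 3.631 kN.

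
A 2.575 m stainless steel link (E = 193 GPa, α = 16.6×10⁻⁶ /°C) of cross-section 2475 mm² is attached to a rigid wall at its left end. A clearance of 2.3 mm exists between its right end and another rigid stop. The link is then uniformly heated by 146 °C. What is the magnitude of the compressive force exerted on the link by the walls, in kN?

P ≈ 731 kN

If the wall were absent the link would grow by αΔT L = 16.6×10⁻⁶ × 146 × 2575 = 6.241 mm.
The gap closes (δ_free > 2.3 mm) and the wall then resists a further 6.241 − 2.3 = 3.941 mm of expansion.
Compatibility: PL/(AE) = 3.941 mm, so σ = P/A = E × (3.941/2575) = 295.4 MPa.
P = σA = 295.4 × 2475 = 731 kN.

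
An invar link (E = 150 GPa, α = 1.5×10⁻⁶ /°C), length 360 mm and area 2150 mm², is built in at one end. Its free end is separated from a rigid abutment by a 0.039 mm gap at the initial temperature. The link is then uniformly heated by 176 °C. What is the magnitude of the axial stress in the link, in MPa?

σ ≈ 23.4 MPa (compressive)

If the wall were absent the link would grow by αΔT L = 1.5×10⁻⁶ × 176 × 360 = 0.09504 mm.
The gap closes (δ_free > 0.039 mm) and the wall then resists a further 0.09504 − 0.039 = 0.05604 mm of expansion.
Compatibility: PL/(AE) = 0.05604 mm, so σ = P/A = E × (0.05604/360) = 23.35 MPa.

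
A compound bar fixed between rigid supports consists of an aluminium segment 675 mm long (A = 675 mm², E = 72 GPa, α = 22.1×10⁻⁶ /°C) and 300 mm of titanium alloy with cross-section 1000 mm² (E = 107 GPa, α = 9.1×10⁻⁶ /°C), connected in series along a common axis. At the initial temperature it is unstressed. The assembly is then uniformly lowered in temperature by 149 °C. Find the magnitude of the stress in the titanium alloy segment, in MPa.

If the supports were absent, the total length change would be Σ αᵢΔT Lᵢ = 22.1×10⁻⁶×149×675 + 9.1×10⁻⁶×149×300 = 2.629 mm.
Since the ends are fixed, an axial force P builds up, equal in every segment, with P · Σ Lᵢ/(AᵢEᵢ) = δ_free.
The series flexibility is Σ Lᵢ/(AᵢEᵢ) = 675/(675×72×10³) + 300/(1000×107×10³) = 1.669×10⁻⁵ mm/N.
P = 2.629 / 1.669×10⁻⁵ = 157500 N = 157.5 kN, tensile.
σ_{titanium alloy} = P / A = 157500 / 1000 = 157.5 MPa.

σ ≈ 158 MPa (tensile)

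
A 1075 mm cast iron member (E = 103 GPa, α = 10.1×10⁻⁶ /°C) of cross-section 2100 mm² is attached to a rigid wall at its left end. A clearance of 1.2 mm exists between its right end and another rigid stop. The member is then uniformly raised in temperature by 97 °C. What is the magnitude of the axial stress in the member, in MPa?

Free thermal elongation = αΔT L = 10.1×10⁻⁶ × 97 × 1075 = 1.053 mm.
This is smaller than the 1.2 mm clearance, so the member expands freely without reaching the stop — the stress is zero.

σ ≈ 0 MPa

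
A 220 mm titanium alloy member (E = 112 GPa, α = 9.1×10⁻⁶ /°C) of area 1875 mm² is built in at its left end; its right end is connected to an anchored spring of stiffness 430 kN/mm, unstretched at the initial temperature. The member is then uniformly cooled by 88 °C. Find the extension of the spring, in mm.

δ ≈ 0.121 mm

If the spring were absent the member would shorten by αΔT L = 9.1×10⁻⁶ × 88 × 220 = 0.1762 mm.
With a force P in the spring, the elastic change of the member is PL/(AE) and that of the spring is P/k; compatibility requires their sum to equal δ_free.
So P = δ_free / [L/(AE) + 1/k] = 0.1762 / [ 220/(1875×112×10³) + 1/(430×10³) ].
P = 0.1762 / 3.373×10⁻⁶ = 52230 N.
Spring extension = P/k = 52230/(430×10³) = 0.1215 mm.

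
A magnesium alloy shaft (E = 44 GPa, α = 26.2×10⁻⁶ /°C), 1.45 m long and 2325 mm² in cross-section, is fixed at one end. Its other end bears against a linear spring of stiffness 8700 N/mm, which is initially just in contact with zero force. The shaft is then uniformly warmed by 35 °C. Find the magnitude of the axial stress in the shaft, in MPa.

Free thermal expansion: δ_free = αΔT L = 26.2×10⁻⁶ × 35 × 1450 = 1.33 mm.
With a force P in the spring, the elastic change of the shaft is PL/(AE) and that of the spring is P/k; compatibility requires their sum to equal δ_free.
So P = δ_free / [L/(AE) + 1/k] = 1.33 / [ 1450/(2325×44×10³) + 1/(8700) ].
P = 1.33 / 0.0001291 = 10300 N.
σ = P/A = 10300/2325 = 4.429 MPa.

σ ≈ 4.43 MPa (compressive)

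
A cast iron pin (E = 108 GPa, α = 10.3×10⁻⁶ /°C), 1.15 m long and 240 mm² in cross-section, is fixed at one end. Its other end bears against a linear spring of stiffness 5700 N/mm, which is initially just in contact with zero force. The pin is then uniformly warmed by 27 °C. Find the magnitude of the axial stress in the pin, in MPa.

The unrestrained thermal change is αΔT L = 10.3×10⁻⁶ × 27 × 1150 = 0.3198 mm.
With a force P in the spring, the elastic change of the pin is PL/(AE) and that of the spring is P/k; compatibility requires their sum to equal δ_free.
So P = δ_free / [L/(AE) + 1/k] = 0.3198 / [ 1150/(240×108×10³) + 1/(5700) ].
P = 0.3198 / 0.0002198 = 1455 N.
σ = P/A = 1455/240 = 6.062 MPa.

σ ≈ 6.06 MPa (compressive)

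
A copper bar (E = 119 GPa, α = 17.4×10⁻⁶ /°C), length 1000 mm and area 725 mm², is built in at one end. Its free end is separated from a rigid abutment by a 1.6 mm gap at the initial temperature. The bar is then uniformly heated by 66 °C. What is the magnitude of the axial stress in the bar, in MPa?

σ ≈ 0 MPa

Free thermal elongation = αΔT L = 17.4×10⁻⁶ × 66 × 1000 = 1.148 mm.
This is smaller than the 1.6 mm clearance, so the bar expands freely without reaching the stop — the stress is zero.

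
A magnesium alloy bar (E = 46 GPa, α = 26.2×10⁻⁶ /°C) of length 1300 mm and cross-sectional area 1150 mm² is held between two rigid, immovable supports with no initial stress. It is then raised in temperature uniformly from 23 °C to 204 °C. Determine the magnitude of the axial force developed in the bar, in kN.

P ≈ 251 kN (compressive)

The ends cannot move, so σ = EαΔT = 46×10³ × 26.2×10⁻⁶ × 181 = 218.1 MPa.
Axial force P = σA = 218.1 × 1150 = 250900 N = 250.9 kN, compressive.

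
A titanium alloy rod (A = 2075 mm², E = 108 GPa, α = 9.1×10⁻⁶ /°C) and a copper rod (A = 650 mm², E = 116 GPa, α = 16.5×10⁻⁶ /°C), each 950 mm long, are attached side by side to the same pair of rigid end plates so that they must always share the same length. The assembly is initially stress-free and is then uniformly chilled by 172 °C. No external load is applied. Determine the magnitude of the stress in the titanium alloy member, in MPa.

The copper has the larger α, so on cooling it would change length more than the titanium alloy if both were free. The rigid plates force a common final length, so the copper is put into tension and the titanium alloy into compression, with equal and opposite forces P (no external load).
Equating the net (thermal + elastic) strains gives |α₁ − α₂|·ΔT = P·[1/(A₁E₁) + 1/(A₂E₂)].
|α₁ − α₂|·ΔT = 7.4×10⁻⁶ × 172 = 0.001273.
1/(A₁E₁) + 1/(A₂E₂) = 1/(2075×108×10³) + 1/(650×116×10³) = 1.772×10⁻⁸ N⁻¹.
So P = 0.001273 / 1.772×10⁻⁸ = 71.81 kN.
σ_{titanium alloy} = P/A₁ = 71810/2075 = 34.61 MPa, compressive.

σ ≈ 34.6 MPa (compressive)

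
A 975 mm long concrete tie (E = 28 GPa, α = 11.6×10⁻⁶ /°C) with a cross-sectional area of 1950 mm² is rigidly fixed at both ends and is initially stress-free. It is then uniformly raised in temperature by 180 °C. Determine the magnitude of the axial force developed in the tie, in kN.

With zero net strain, σ = E·αΔT = 28 GPa × 11.6×10⁻⁶ × 180 = 58.46 MPa.
Then P = σA = 58.46 × 1950 mm² = 114 kN, compressive.

P ≈ 114 kN (compressive)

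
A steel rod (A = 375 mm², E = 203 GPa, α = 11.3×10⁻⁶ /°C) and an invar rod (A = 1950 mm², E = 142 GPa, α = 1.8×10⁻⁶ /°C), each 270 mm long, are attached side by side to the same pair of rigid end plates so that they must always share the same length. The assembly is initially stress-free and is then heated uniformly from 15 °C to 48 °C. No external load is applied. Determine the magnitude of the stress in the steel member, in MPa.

σ ≈ 49.9 MPa (compressive)

Equilibrium of a rigid end plate with no external load gives equal and opposite internal forces ±P in the two members. Since α_{steel} > α_{invar}, heating drives the steel into compression and the invar into tension.
Setting the final lengths equal and cancelling L: (α₁ − α₂)ΔT = P/(A₁E₁) + P/(A₂E₂).
|α₁ − α₂|·ΔT = 9.5×10⁻⁶ × 33 = 0.0003135.
1/(A₁E₁) + 1/(A₂E₂) = 1/(375×203×10³) + 1/(1950×142×10³) = 1.675×10⁻⁸ N⁻¹.
P = 0.0003135 / 1.675×10⁻⁸ = 18720 N = 18.72 kN.
σ_{steel} = P/A₁ = 18720/375 = 49.92 MPa, compressive.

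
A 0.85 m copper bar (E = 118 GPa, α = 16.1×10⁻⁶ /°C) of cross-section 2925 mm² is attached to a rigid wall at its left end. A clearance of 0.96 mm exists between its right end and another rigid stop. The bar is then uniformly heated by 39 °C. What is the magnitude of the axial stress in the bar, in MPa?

σ ≈ 0 MPa

Unrestrained expansion: δ_free = αΔT L = 16.1×10⁻⁶ × 39 × 850 = 0.5337 mm.
Since δ_free = 0.534 mm is less than the 0.96 mm gap, the bar never touches the wall. No axial force develops.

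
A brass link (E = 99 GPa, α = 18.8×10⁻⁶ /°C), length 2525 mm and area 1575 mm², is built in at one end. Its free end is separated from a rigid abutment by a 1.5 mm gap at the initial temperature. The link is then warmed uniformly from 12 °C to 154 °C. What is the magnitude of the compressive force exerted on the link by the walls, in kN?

If the wall were absent the link would grow by αΔT L = 18.8×10⁻⁶ × 142 × 2525 = 6.741 mm.
After closing the 1.5 mm clearance, 6.741 − 1.5 = 5.241 mm of expansion remains to be suppressed by the wall.
Compatibility: PL/(AE) = 5.241 mm, so σ = P/A = E × (5.241/2525) = 205.5 MPa.
Force on the wall = σA = 205.5 × 1575 mm² = 323.6 kN.

P ≈ 324 kN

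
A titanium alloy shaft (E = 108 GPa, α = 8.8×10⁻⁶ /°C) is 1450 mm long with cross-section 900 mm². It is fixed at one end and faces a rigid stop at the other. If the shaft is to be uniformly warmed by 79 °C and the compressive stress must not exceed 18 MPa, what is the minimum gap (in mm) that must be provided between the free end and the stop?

g ≈ 0.766 mm

With no wall the shaft would lengthen by αΔT L = 8.8×10⁻⁶ × 79 × 1450 = 1.008 mm.
At the allowable stress the elastic shortening the wall may impose is σL/E = 18 × 1450 / (108×10³) = 0.2417 mm.
The gap must absorb the remainder: g_min = 1.008 − 0.2417 = 0.7664 mm.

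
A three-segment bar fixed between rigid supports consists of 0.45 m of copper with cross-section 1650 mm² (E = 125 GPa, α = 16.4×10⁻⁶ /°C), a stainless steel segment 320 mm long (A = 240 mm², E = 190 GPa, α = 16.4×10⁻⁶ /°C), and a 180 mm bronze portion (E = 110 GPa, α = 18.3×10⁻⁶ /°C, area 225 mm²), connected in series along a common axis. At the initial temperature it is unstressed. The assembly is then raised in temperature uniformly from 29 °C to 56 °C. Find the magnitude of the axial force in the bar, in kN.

Free thermal expansion of the whole bar: Σ αᵢΔT Lᵢ = 16.4×10⁻⁶×27×450 + 16.4×10⁻⁶×27×320 + 18.3×10⁻⁶×27×180 = 0.4299 mm.
The walls prevent any net length change, so an axial force P (same in every segment) develops. Compatibility: P · Σ Lᵢ/(AᵢEᵢ) = δ_free.
Σ Lᵢ/(AᵢEᵢ) = 450/(1650×125×10³) + 320/(240×190×10³) + 180/(225×110×10³) = 1.647×10⁻⁵ mm/N.
So P = 0.4299 / 1.647×10⁻⁵ = 26.1 kN, compressive.

P ≈ 26.1 kN (compressive)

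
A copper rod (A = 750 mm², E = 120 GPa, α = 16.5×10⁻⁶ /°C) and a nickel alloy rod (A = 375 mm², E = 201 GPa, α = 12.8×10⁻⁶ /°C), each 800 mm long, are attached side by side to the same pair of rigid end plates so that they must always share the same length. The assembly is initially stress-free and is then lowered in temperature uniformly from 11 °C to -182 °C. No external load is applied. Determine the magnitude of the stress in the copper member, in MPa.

Equilibrium of a rigid end plate with no external load gives equal and opposite internal forces ±P in the two members. Since α_{copper} > α_{nickel alloy}, cooling drives the copper into tension and the nickel alloy into compression.
Compatibility of the two members (thermal + elastic change equal): (α₁ − α₂)ΔT = P·[1/(A₁E₁) + 1/(A₂E₂)].
|α₁ − α₂|·ΔT = 3.7×10⁻⁶ × 193 = 0.0007141.
1/(A₁E₁) + 1/(A₂E₂) = 1/(750×120×10³) + 1/(375×201×10³) = 2.438×10⁻⁸ N⁻¹.
P = 0.0007141 / 2.438×10⁻⁸ = 29290 N = 29.29 kN.
σ_{copper} = P/A₁ = 29290/750 = 39.06 MPa, tensile.

σ ≈ 39.1 MPa (tensile)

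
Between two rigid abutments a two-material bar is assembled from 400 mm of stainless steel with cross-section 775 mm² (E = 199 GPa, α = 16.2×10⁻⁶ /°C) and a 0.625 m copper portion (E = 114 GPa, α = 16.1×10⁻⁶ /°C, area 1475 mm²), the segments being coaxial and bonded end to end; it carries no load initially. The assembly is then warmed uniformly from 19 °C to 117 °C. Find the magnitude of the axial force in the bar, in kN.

If the supports were absent, the total length change would be Σ αᵢΔT Lᵢ = 16.2×10⁻⁶×98×400 + 16.1×10⁻⁶×98×625 = 1.621 mm.
The rigid supports impose zero overall length change; the single axial force P common to all segments must satisfy P Σ Lᵢ/(AᵢEᵢ) = δ_free.
Σ Lᵢ/(AᵢEᵢ) = 400/(775×199×10³) + 625/(1475×114×10³) = 6.311×10⁻⁶ mm/N.
Hence P = δ_free / Σ(L/AE) = 1.621/6.311×10⁻⁶ = 256.9 kN (compressive).

P ≈ 257 kN (compressive)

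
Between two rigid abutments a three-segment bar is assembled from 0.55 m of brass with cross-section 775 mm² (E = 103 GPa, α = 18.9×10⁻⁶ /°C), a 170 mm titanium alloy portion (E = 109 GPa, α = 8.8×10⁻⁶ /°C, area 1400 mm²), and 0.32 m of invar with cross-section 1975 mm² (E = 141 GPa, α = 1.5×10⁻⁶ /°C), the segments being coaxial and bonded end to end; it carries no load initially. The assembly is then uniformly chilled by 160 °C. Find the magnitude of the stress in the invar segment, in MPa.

If the supports were absent, the total length change would be Σ αᵢΔT Lᵢ = 18.9×10⁻⁶×160×550 + 8.8×10⁻⁶×160×170 + 1.5×10⁻⁶×160×320 = 1.979 mm.
The walls prevent any net length change, so an axial force P (same in every segment) develops. Compatibility: P · Σ Lᵢ/(AᵢEᵢ) = δ_free.
The series flexibility is Σ Lᵢ/(AᵢEᵢ) = 550/(775×103×10³) + 170/(1400×109×10³) + 320/(1975×141×10³) = 9.153×10⁻⁶ mm/N.
So P = 1.979 / 9.153×10⁻⁶ = 216.2 kN, tensile.
σ_{invar} = P / A = 216200 / 1975 = 109.5 MPa.

σ ≈ 109 MPa (tensile)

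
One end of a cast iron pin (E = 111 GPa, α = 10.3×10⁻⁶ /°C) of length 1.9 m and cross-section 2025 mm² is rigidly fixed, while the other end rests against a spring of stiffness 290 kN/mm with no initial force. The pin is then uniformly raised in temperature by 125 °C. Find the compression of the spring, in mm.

δ ≈ 0.709 mm

If the spring were absent the pin would lengthen by αΔT L = 10.3×10⁻⁶ × 125 × 1900 = 2.446 mm.
With a force P in the spring, the elastic change of the pin is PL/(AE) and that of the spring is P/k; compatibility requires their sum to equal δ_free.
So P = δ_free / [L/(AE) + 1/k] = 2.446 / [ 1900/(2025×111×10³) + 1/(290×10³) ].
P = 2.446 / 1.19×10⁻⁵ = 205500 N.
Spring compression = P/k = 205500/(290×10³) = 0.7088 mm.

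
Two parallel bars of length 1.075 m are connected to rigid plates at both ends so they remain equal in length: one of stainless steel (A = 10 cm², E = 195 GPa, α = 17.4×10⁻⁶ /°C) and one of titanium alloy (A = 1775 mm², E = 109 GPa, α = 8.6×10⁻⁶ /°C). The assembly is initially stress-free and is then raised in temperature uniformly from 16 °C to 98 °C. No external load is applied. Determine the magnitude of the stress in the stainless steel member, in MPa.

Equilibrium of a rigid end plate with no external load gives equal and opposite internal forces ±P in the two members. Since α_{stainless steel} > α_{titanium alloy}, heating drives the stainless steel into compression and the titanium alloy into tension.
Compatibility of the two members (thermal + elastic change equal): (α₁ − α₂)ΔT = P·[1/(A₁E₁) + 1/(A₂E₂)].
|α₁ − α₂|·ΔT = 8.8×10⁻⁶ × 82 = 0.0007216.
1/(A₁E₁) + 1/(A₂E₂) = 1/(1000×195×10³) + 1/(1775×109×10³) = 1.03×10⁻⁸ N⁻¹.
So P = 0.0007216 / 1.03×10⁻⁸ = 70.08 kN.
σ_{stainless steel} = P/A₁ = 70080/1000 = 70.08 MPa, compressive.

σ ≈ 70.1 MPa (compressive)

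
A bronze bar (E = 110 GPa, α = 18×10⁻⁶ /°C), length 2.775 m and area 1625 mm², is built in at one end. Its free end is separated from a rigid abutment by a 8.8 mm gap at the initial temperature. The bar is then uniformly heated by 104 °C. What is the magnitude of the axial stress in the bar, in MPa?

σ ≈ 0 MPa

Free thermal elongation = αΔT L = 18×10⁻⁶ × 104 × 2775 = 5.195 mm.
This is smaller than the 8.8 mm clearance, so the bar expands freely without reaching the stop — the stress is zero.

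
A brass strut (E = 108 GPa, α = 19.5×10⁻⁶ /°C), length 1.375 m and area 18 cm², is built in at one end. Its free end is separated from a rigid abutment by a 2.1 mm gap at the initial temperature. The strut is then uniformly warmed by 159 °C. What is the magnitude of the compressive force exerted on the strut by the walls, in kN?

Unrestrained expansion: δ_free = αΔT L = 19.5×10⁻⁶ × 159 × 1375 = 4.263 mm.
After closing the 2.1 mm clearance, 4.263 − 2.1 = 2.163 mm of expansion remains to be suppressed by the wall.
So σ = E(δ_free − g)/L = 108×10³ × 2.163/1375 = 169.9 MPa.
P = σA = 169.9 × 1800 = 305.8 kN.

P ≈ 306 kN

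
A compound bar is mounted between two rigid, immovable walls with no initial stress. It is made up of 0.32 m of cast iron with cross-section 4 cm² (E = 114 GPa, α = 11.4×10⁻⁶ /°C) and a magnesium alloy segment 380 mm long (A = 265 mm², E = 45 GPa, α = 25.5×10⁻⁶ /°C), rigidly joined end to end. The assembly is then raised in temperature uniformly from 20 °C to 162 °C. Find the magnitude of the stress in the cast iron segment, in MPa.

If the supports were absent, the total length change would be Σ αᵢΔT Lᵢ = 11.4×10⁻⁶×142×320 + 25.5×10⁻⁶×142×380 = 1.894 mm.
The walls prevent any net length change, so an axial force P (same in every segment) develops. Compatibility: P · Σ Lᵢ/(AᵢEᵢ) = δ_free.
Σ Lᵢ/(AᵢEᵢ) = 320/(400×114×10³) + 380/(265×45×10³) = 3.888×10⁻⁵ mm/N.
P = 1.894 / 3.888×10⁻⁵ = 48710 N = 48.71 kN, compressive.
σ_{cast iron} = P / A = 48710 / 400 = 121.8 MPa.

σ ≈ 122 MPa (compressive)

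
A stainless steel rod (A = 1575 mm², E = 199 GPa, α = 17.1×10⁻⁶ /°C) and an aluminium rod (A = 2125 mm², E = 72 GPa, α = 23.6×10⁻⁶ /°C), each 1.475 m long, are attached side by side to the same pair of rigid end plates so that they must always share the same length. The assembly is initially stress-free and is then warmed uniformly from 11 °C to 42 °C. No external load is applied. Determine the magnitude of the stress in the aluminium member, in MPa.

σ ≈ 9.75 MPa (compressive)

Equilibrium of a rigid end plate with no external load gives equal and opposite internal forces ±P in the two members. Since α_{aluminium} > α_{stainless steel}, heating drives the aluminium into compression and the stainless steel into tension.
Setting the final lengths equal and cancelling L: (α₁ − α₂)ΔT = P/(A₁E₁) + P/(A₂E₂).
|α₁ − α₂|·ΔT = 6.5×10⁻⁶ × 31 = 0.0002015.
1/(A₁E₁) + 1/(A₂E₂) = 1/(1575×199×10³) + 1/(2125×72×10³) = 9.727×10⁻⁹ N⁻¹.
P = 0.0002015 / 9.727×10⁻⁹ = 20720 N = 20.72 kN.
σ_{aluminium} = P/A₂ = 20720/2125 = 9.749 MPa, compressive.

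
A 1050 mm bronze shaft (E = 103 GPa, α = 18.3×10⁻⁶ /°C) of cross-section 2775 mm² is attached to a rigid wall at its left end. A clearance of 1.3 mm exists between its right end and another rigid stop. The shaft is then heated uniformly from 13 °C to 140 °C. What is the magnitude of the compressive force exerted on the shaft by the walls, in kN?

P ≈ 310 kN

Unrestrained expansion: δ_free = αΔT L = 18.3×10⁻⁶ × 127 × 1050 = 2.44 mm.
After closing the 1.3 mm clearance, 2.44 − 1.3 = 1.14 mm of expansion remains to be suppressed by the wall.
Compatibility: PL/(AE) = 1.14 mm, so σ = P/A = E × (1.14/1050) = 111.9 MPa.
Force on the wall = σA = 111.9 × 2775 mm² = 310.4 kN.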